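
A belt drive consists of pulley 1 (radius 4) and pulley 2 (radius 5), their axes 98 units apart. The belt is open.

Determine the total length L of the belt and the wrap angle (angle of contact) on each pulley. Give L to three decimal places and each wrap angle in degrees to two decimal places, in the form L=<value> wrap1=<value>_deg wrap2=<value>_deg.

open belt: β = asin((r2−r1)/C) = asin(1/98) = 0.5847°
wrap1 = π − 2β = 178.8307°
wrap2 = π + 2β = 181.1693°
tangent length = C·cosβ = 97.9949
L = r1·wrap1 + r2·wrap2 + 2·C·cosβ = 4·3.1212 + 5·3.1620 + 2·97.9949 = 224.2845

L=224.285 wrap1=178.83_deg wrap2=181.17_deg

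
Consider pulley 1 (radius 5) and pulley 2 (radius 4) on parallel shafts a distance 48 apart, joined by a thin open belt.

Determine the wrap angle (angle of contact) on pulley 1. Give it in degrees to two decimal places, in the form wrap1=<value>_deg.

wrap1=182.39_deg

open belt: β = asin((r2−r1)/C) = asin(-1/48) = -1.1937°
wrap1 = π − 2β = 182.3875°
wrap2 = π + 2β = 177.6125°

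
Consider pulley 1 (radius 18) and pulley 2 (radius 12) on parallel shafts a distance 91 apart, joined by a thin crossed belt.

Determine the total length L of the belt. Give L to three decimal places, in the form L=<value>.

L=286.231

crossed belt: β = asin((r1+r2)/C) = asin(30/91) = 19.2488°
wrap1 = wrap2 = π + 2β = 218.4975°
tangent length = C·cosβ = 85.9127
L = (r1+r2)·wrap + 2·C·cosβ = 30·3.8135 + 2·85.9127 = 286.2305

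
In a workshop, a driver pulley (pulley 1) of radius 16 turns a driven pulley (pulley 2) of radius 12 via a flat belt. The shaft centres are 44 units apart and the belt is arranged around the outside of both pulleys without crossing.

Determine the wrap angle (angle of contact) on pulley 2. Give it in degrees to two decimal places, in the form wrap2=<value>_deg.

open belt: β = asin((r2−r1)/C) = asin(-4/44) = -5.2159°
wrap1 = π − 2β = 190.4318°
wrap2 = π + 2β = 169.5682°

wrap2=169.57_deg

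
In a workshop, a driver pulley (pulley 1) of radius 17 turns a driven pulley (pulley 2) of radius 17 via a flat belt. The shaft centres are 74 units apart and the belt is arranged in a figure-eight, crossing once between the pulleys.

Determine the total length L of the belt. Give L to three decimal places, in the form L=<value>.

L=270.730

crossed belt: β = asin((r1+r2)/C) = asin(34/74) = 27.3522°
wrap1 = wrap2 = π + 2β = 234.7045°
tangent length = C·cosβ = 65.7267
L = (r1+r2)·wrap + 2·C·cosβ = 34·4.0964 + 2·65.7267 = 270.7298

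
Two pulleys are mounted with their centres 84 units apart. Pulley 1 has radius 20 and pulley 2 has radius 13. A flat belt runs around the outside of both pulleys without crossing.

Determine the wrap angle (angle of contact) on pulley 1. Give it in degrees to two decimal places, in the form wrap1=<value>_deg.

open belt: β = asin((r2−r1)/C) = asin(-7/84) = -4.7802°
wrap1 = π − 2β = 189.5604°
wrap2 = π + 2β = 170.4396°

wrap1=189.56_deg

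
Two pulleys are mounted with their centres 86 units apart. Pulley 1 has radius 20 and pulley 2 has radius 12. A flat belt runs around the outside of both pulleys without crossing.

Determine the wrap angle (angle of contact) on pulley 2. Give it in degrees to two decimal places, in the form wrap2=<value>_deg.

open belt: β = asin((r2−r1)/C) = asin(-8/86) = -5.3376°
wrap1 = π − 2β = 190.6751°
wrap2 = π + 2β = 169.3249°

wrap2=169.32_deg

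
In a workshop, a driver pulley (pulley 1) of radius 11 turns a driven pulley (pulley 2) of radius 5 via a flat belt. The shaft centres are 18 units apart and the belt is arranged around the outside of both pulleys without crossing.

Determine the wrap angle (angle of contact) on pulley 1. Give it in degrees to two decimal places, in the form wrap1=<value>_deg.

open belt: β = asin((r2−r1)/C) = asin(-6/18) = -19.4712°
wrap1 = π − 2β = 218.9424°
wrap2 = π + 2β = 141.0576°

wrap1=218.94_deg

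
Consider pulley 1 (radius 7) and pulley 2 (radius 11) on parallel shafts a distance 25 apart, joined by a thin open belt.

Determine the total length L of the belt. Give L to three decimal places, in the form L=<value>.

L=107.190

open belt: β = asin((r2−r1)/C) = asin(4/25) = 9.2069°
wrap1 = π − 2β = 161.5862°
wrap2 = π + 2β = 198.4138°
tangent length = C·cosβ = 24.6779
L = r1·wrap1 + r2·wrap2 + 2·C·cosβ = 7·2.8202 + 11·3.4630 + 2·24.6779 = 107.1900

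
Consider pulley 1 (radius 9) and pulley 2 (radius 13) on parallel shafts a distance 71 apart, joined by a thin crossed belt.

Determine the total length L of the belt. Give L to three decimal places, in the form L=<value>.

L=217.988

crossed belt: β = asin((r1+r2)/C) = asin(22/71) = 18.0507°
wrap1 = wrap2 = π + 2β = 216.1015°
tangent length = C·cosβ = 67.5056
L = (r1+r2)·wrap + 2·C·cosβ = 22·3.7717 + 2·67.5056 = 217.9881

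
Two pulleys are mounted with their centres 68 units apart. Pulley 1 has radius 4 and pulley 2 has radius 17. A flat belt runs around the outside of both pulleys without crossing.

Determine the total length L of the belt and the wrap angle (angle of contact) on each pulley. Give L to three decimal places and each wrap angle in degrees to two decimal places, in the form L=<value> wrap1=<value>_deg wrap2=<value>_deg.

L=204.466 wrap1=157.96_deg wrap2=202.04_deg

open belt: β = asin((r2−r1)/C) = asin(13/68) = 11.0214°
wrap1 = π − 2β = 157.9571°
wrap2 = π + 2β = 202.0429°
tangent length = C·cosβ = 66.7458
L = r1·wrap1 + r2·wrap2 + 2·C·cosβ = 4·2.7569 + 17·3.5263 + 2·66.7458 = 204.4664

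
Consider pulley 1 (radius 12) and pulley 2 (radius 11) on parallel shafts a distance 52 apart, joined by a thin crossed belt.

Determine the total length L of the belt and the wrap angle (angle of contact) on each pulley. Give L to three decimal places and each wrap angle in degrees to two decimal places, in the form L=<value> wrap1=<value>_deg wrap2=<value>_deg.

crossed belt: β = asin((r1+r2)/C) = asin(23/52) = 26.2512°
wrap1 = wrap2 = π + 2β = 232.5024°
tangent length = C·cosβ = 46.6369
L = (r1+r2)·wrap + 2·C·cosβ = 23·4.0579 + 2·46.6369 = 186.6062

L=186.606 wrap1=232.50_deg wrap2=232.50_deg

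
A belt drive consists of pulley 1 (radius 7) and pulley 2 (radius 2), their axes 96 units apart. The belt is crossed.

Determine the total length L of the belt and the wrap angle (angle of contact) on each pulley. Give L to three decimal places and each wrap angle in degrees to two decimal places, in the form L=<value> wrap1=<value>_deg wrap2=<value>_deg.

crossed belt: β = asin((r1+r2)/C) = asin(9/96) = 5.3794°
wrap1 = wrap2 = π + 2β = 190.7588°
tangent length = C·cosβ = 95.5772
L = (r1+r2)·wrap + 2·C·cosβ = 9·3.3294 + 2·95.5772 = 221.1187

L=221.119 wrap1=190.76_deg wrap2=190.76_deg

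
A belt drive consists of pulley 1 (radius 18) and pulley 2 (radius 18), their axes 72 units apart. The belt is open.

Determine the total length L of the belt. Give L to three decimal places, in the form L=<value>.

open belt: β = asin((r2−r1)/C) = asin(0/72) = 0.0000°
wrap1 = π − 2β = 180.0000°
wrap2 = π + 2β = 180.0000°
tangent length = C·cosβ = 72.0000
L = r1·wrap1 + r2·wrap2 + 2·C·cosβ = 18·3.1416 + 18·3.1416 + 2·72.0000 = 257.0973

L=257.097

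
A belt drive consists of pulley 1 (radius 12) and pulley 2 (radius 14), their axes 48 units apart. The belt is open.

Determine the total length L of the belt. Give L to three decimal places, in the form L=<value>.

L=177.765

open belt: β = asin((r2−r1)/C) = asin(2/48) = 2.3880°
wrap1 = π − 2β = 175.2240°
wrap2 = π + 2β = 184.7760°
tangent length = C·cosβ = 47.9583
L = r1·wrap1 + r2·wrap2 + 2·C·cosβ = 12·3.0582 + 14·3.2250 + 2·47.9583 = 177.7648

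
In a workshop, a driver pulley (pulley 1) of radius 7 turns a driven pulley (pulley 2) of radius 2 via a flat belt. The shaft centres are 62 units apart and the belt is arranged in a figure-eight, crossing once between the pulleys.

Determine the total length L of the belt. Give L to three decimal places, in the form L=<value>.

crossed belt: β = asin((r1+r2)/C) = asin(9/62) = 8.3466°
wrap1 = wrap2 = π + 2β = 196.6932°
tangent length = C·cosβ = 61.3433
L = (r1+r2)·wrap + 2·C·cosβ = 9·3.4329 + 2·61.3433 = 153.5831

L=153.583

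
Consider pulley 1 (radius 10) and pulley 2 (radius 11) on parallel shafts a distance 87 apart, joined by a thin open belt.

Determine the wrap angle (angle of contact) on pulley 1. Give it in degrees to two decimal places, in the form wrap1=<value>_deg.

wrap1=178.68_deg

open belt: β = asin((r2−r1)/C) = asin(1/87) = 0.6586°
wrap1 = π − 2β = 178.6828°
wrap2 = π + 2β = 181.3172°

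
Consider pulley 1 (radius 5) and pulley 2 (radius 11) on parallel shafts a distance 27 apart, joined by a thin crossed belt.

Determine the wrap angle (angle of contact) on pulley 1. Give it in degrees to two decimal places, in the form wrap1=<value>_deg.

wrap1=252.68_deg

crossed belt: β = asin((r1+r2)/C) = asin(16/27) = 36.3412°
wrap1 = wrap2 = π + 2β = 252.6824°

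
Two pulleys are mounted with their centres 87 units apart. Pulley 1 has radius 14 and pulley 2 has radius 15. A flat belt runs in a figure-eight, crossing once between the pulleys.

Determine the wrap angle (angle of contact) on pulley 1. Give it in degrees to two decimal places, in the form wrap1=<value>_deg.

wrap1=218.94_deg

crossed belt: β = asin((r1+r2)/C) = asin(29/87) = 19.4712°
wrap1 = wrap2 = π + 2β = 218.9424°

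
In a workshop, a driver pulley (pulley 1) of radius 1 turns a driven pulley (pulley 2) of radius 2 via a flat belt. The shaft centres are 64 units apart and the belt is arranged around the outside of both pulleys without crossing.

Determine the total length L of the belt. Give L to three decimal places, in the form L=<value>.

open belt: β = asin((r2−r1)/C) = asin(1/64) = 0.8953°
wrap1 = π − 2β = 178.2094°
wrap2 = π + 2β = 181.7906°
tangent length = C·cosβ = 63.9922
L = r1·wrap1 + r2·wrap2 + 2·C·cosβ = 1·3.1103 + 2·3.1728 + 2·63.9922 = 137.4404

L=137.440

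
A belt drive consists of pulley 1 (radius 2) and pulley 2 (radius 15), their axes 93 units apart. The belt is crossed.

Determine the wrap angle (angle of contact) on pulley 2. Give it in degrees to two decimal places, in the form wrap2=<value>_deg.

wrap2=201.07_deg

crossed belt: β = asin((r1+r2)/C) = asin(17/93) = 10.5326°
wrap1 = wrap2 = π + 2β = 201.0653°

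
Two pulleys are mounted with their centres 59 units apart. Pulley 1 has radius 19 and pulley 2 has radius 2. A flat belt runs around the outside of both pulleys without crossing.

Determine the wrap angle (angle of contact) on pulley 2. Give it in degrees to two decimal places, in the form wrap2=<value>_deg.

wrap2=146.51_deg

open belt: β = asin((r2−r1)/C) = asin(-17/59) = -16.7464°
wrap1 = π − 2β = 213.4927°
wrap2 = π + 2β = 146.5073°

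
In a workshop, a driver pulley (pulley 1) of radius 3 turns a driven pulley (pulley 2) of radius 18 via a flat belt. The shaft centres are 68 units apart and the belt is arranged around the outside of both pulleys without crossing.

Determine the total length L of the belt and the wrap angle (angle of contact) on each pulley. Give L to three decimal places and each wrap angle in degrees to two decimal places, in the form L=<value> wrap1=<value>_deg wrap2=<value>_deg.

open belt: β = asin((r2−r1)/C) = asin(15/68) = 12.7436°
wrap1 = π − 2β = 154.5128°
wrap2 = π + 2β = 205.4872°
tangent length = C·cosβ = 66.3250
L = r1·wrap1 + r2·wrap2 + 2·C·cosβ = 3·2.6968 + 18·3.5864 + 2·66.3250 = 205.2959

L=205.296 wrap1=154.51_deg wrap2=205.49_deg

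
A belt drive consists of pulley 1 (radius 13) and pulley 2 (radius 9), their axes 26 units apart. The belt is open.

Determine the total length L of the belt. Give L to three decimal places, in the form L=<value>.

L=121.732

open belt: β = asin((r2−r1)/C) = asin(-4/26) = -8.8499°
wrap1 = π − 2β = 197.6998°
wrap2 = π + 2β = 162.3002°
tangent length = C·cosβ = 25.6905
L = r1·wrap1 + r2·wrap2 + 2·C·cosβ = 13·3.4505 + 9·2.8327 + 2·25.6905 = 121.7316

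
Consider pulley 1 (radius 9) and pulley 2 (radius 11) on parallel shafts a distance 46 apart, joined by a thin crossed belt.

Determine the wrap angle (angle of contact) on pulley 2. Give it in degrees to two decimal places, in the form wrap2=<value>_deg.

wrap2=231.54_deg

crossed belt: β = asin((r1+r2)/C) = asin(20/46) = 25.7715°
wrap1 = wrap2 = π + 2β = 231.5429°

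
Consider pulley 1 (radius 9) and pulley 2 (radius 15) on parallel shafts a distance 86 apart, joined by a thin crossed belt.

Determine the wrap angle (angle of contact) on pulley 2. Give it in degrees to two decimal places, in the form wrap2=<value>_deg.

crossed belt: β = asin((r1+r2)/C) = asin(24/86) = 16.2047°
wrap1 = wrap2 = π + 2β = 212.4094°

wrap2=212.41_deg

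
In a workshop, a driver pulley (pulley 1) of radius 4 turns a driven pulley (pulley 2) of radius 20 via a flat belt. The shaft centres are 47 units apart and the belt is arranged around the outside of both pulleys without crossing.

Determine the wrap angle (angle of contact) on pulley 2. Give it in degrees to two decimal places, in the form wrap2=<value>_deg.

open belt: β = asin((r2−r1)/C) = asin(16/47) = 19.9028°
wrap1 = π − 2β = 140.1944°
wrap2 = π + 2β = 219.8056°

wrap2=219.81_deg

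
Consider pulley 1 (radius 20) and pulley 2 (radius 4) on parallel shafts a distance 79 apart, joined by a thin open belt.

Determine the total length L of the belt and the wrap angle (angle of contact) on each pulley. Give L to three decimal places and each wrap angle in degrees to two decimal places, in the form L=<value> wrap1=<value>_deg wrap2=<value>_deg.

open belt: β = asin((r2−r1)/C) = asin(-16/79) = -11.6850°
wrap1 = π − 2β = 203.3701°
wrap2 = π + 2β = 156.6299°
tangent length = C·cosβ = 77.3628
L = r1·wrap1 + r2·wrap2 + 2·C·cosβ = 20·3.5495 + 4·2.7337 + 2·77.3628 = 236.6499

L=236.650 wrap1=203.37_deg wrap2=156.63_deg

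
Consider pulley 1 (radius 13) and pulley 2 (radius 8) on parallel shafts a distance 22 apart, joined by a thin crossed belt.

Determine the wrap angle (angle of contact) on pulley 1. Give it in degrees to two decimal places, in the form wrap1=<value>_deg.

wrap1=325.32_deg

crossed belt: β = asin((r1+r2)/C) = asin(21/22) = 72.6586°
wrap1 = wrap2 = π + 2β = 325.3171°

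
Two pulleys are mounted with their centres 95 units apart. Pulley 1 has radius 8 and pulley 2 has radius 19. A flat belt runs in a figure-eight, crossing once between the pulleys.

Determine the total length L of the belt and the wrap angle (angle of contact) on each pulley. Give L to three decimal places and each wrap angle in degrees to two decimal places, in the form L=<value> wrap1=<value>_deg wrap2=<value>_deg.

L=282.550 wrap1=213.02_deg wrap2=213.02_deg

crossed belt: β = asin((r1+r2)/C) = asin(27/95) = 16.5117°
wrap1 = wrap2 = π + 2β = 213.0233°
tangent length = C·cosβ = 91.0824
L = (r1+r2)·wrap + 2·C·cosβ = 27·3.7180 + 2·91.0824 = 282.5496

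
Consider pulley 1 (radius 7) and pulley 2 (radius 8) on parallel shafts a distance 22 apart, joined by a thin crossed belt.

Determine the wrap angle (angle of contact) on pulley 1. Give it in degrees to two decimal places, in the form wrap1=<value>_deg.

wrap1=265.97_deg

crossed belt: β = asin((r1+r2)/C) = asin(15/22) = 42.9859°
wrap1 = wrap2 = π + 2β = 265.9718°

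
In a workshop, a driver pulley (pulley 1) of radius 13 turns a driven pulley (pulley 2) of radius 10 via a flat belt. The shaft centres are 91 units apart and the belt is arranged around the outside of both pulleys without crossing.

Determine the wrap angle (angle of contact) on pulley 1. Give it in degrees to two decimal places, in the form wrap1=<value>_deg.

wrap1=183.78_deg

open belt: β = asin((r2−r1)/C) = asin(-3/91) = -1.8892°
wrap1 = π − 2β = 183.7784°
wrap2 = π + 2β = 176.2216°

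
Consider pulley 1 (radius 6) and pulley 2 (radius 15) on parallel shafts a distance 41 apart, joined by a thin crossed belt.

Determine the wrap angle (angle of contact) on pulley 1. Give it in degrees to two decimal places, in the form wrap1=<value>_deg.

crossed belt: β = asin((r1+r2)/C) = asin(21/41) = 30.8102°
wrap1 = wrap2 = π + 2β = 241.6203°

wrap1=241.62_deg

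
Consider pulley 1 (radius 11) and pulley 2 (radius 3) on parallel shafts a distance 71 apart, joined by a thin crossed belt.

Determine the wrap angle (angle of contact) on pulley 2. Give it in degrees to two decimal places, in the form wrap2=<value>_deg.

crossed belt: β = asin((r1+r2)/C) = asin(14/71) = 11.3723°
wrap1 = wrap2 = π + 2β = 202.7446°

wrap2=202.74_deg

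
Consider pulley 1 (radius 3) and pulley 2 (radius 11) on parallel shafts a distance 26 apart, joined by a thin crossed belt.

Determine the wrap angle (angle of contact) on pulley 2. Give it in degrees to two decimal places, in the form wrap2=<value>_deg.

crossed belt: β = asin((r1+r2)/C) = asin(14/26) = 32.5790°
wrap1 = wrap2 = π + 2β = 245.1579°

wrap2=245.16_deg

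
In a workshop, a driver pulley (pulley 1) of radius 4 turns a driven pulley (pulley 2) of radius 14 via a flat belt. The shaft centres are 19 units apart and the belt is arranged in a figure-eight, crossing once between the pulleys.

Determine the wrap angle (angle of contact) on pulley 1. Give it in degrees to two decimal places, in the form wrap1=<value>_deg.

wrap1=322.66_deg

crossed belt: β = asin((r1+r2)/C) = asin(18/19) = 71.3283°
wrap1 = wrap2 = π + 2β = 322.6566°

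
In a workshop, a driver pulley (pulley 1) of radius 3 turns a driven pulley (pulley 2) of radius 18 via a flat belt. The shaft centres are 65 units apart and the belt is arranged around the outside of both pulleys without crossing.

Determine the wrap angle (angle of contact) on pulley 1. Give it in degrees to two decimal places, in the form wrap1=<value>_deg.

open belt: β = asin((r2−r1)/C) = asin(15/65) = 13.3424°
wrap1 = π − 2β = 153.3153°
wrap2 = π + 2β = 206.6847°

wrap1=153.32_deg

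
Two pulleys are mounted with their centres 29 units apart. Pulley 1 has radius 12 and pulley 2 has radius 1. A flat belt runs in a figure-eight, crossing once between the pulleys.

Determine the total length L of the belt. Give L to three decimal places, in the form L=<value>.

crossed belt: β = asin((r1+r2)/C) = asin(13/29) = 26.6331°
wrap1 = wrap2 = π + 2β = 233.2662°
tangent length = C·cosβ = 25.9230
L = (r1+r2)·wrap + 2·C·cosβ = 13·4.0713 + 2·25.9230 = 104.7724

L=104.772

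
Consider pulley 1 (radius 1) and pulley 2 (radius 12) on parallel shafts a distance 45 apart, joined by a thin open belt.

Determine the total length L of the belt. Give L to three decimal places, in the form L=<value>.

L=133.543

open belt: β = asin((r2−r1)/C) = asin(11/45) = 14.1490°
wrap1 = π − 2β = 151.7020°
wrap2 = π + 2β = 208.2980°
tangent length = C·cosβ = 43.6348
L = r1·wrap1 + r2·wrap2 + 2·C·cosβ = 1·2.6477 + 12·3.6355 + 2·43.6348 = 133.5432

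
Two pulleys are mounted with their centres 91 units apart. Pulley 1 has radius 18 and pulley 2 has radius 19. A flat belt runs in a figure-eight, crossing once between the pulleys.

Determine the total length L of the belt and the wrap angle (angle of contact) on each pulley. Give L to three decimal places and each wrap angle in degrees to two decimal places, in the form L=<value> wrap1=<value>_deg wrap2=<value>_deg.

crossed belt: β = asin((r1+r2)/C) = asin(37/91) = 23.9910°
wrap1 = wrap2 = π + 2β = 227.9820°
tangent length = C·cosβ = 83.1384
L = (r1+r2)·wrap + 2·C·cosβ = 37·3.9790 + 2·83.1384 = 313.5013

L=313.501 wrap1=227.98_deg wrap2=227.98_deg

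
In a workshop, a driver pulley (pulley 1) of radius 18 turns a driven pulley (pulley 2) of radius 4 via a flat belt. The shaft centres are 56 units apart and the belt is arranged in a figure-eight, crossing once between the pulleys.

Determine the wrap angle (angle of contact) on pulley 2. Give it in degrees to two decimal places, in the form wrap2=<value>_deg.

crossed belt: β = asin((r1+r2)/C) = asin(22/56) = 23.1324°
wrap1 = wrap2 = π + 2β = 226.2648°

wrap2=226.26_deg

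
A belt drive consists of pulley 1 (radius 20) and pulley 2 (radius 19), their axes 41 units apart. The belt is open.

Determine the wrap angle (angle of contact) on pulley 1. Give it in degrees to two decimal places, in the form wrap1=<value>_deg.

wrap1=182.80_deg

open belt: β = asin((r2−r1)/C) = asin(-1/41) = -1.3976°
wrap1 = π − 2β = 182.7952°
wrap2 = π + 2β = 177.2048°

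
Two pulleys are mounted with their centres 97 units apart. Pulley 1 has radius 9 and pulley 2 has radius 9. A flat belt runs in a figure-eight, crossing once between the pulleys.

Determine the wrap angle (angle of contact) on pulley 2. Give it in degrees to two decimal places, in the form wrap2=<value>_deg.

crossed belt: β = asin((r1+r2)/C) = asin(18/97) = 10.6942°
wrap1 = wrap2 = π + 2β = 201.3884°

wrap2=201.39_deg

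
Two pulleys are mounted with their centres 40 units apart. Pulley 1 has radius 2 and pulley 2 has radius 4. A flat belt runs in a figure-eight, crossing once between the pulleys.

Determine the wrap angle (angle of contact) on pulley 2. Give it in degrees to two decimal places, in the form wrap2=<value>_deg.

wrap2=197.25_deg

crossed belt: β = asin((r1+r2)/C) = asin(6/40) = 8.6269°
wrap1 = wrap2 = π + 2β = 197.2539°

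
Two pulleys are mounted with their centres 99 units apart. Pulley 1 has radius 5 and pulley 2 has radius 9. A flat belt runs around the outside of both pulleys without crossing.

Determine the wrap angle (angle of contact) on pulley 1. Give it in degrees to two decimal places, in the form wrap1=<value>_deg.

wrap1=175.37_deg

open belt: β = asin((r2−r1)/C) = asin(4/99) = 2.3156°
wrap1 = π − 2β = 175.3688°
wrap2 = π + 2β = 184.6312°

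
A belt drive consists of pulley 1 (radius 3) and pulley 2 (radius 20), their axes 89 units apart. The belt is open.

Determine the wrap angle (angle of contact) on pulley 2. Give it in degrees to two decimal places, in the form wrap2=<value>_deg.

open belt: β = asin((r2−r1)/C) = asin(17/89) = 11.0118°
wrap1 = π − 2β = 157.9764°
wrap2 = π + 2β = 202.0236°

wrap2=202.02_deg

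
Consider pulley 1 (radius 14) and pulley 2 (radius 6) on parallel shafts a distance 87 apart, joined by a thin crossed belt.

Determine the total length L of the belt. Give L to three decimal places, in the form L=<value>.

crossed belt: β = asin((r1+r2)/C) = asin(20/87) = 13.2903°
wrap1 = wrap2 = π + 2β = 206.5806°
tangent length = C·cosβ = 84.6699
L = (r1+r2)·wrap + 2·C·cosβ = 20·3.6055 + 2·84.6699 = 241.4501

L=241.450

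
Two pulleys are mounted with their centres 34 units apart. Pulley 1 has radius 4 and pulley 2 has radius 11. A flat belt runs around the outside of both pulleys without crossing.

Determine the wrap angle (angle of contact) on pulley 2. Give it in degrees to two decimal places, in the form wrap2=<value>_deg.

open belt: β = asin((r2−r1)/C) = asin(7/34) = 11.8812°
wrap1 = π − 2β = 156.2377°
wrap2 = π + 2β = 203.7623°

wrap2=203.76_deg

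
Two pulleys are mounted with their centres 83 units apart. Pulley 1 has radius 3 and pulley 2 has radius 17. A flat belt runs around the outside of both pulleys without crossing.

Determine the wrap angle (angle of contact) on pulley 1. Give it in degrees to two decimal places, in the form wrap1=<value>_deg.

open belt: β = asin((r2−r1)/C) = asin(14/83) = 9.7108°
wrap1 = π − 2β = 160.5785°
wrap2 = π + 2β = 199.4215°

wrap1=160.58_deg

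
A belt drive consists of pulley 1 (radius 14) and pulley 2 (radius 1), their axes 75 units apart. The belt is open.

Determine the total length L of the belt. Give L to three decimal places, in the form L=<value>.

open belt: β = asin((r2−r1)/C) = asin(-13/75) = -9.9817°
wrap1 = π − 2β = 199.9634°
wrap2 = π + 2β = 160.0366°
tangent length = C·cosβ = 73.8647
L = r1·wrap1 + r2·wrap2 + 2·C·cosβ = 14·3.4900 + 1·2.7932 + 2·73.8647 = 199.3829

L=199.383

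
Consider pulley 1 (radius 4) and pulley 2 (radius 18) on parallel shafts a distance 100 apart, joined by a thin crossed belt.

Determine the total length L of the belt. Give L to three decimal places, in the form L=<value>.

crossed belt: β = asin((r1+r2)/C) = asin(22/100) = 12.7090°
wrap1 = wrap2 = π + 2β = 205.4181°
tangent length = C·cosβ = 97.5500
L = (r1+r2)·wrap + 2·C·cosβ = 22·3.5852 + 2·97.5500 = 273.9748

L=273.975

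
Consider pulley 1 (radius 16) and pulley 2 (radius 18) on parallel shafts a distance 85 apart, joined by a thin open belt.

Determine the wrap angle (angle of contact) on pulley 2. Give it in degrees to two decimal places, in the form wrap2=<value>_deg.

open belt: β = asin((r2−r1)/C) = asin(2/85) = 1.3483°
wrap1 = π − 2β = 177.3035°
wrap2 = π + 2β = 182.6965°

wrap2=182.70_deg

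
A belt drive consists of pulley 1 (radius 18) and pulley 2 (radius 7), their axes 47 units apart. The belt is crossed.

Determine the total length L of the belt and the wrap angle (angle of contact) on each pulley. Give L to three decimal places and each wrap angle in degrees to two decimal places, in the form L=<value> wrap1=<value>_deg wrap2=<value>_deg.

crossed belt: β = asin((r1+r2)/C) = asin(25/47) = 32.1349°
wrap1 = wrap2 = π + 2β = 244.2699°
tangent length = C·cosβ = 39.7995
L = (r1+r2)·wrap + 2·C·cosβ = 25·4.2633 + 2·39.7995 = 186.1818

L=186.182 wrap1=244.27_deg wrap2=244.27_deg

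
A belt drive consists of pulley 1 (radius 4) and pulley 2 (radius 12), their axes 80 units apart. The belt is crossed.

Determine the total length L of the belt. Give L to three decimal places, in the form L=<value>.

L=213.476

crossed belt: β = asin((r1+r2)/C) = asin(16/80) = 11.5370°
wrap1 = wrap2 = π + 2β = 203.0739°
tangent length = C·cosβ = 78.3837
L = (r1+r2)·wrap + 2·C·cosβ = 16·3.5443 + 2·78.3837 = 213.4763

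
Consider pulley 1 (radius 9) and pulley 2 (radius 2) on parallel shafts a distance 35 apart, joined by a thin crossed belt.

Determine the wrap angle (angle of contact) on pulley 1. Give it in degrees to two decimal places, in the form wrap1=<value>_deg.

crossed belt: β = asin((r1+r2)/C) = asin(11/35) = 18.3177°
wrap1 = wrap2 = π + 2β = 216.6354°

wrap1=216.64_deg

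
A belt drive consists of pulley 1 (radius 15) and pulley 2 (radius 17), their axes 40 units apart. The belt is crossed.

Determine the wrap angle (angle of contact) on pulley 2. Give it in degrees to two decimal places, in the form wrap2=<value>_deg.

wrap2=286.26_deg

crossed belt: β = asin((r1+r2)/C) = asin(32/40) = 53.1301°
wrap1 = wrap2 = π + 2β = 286.2602°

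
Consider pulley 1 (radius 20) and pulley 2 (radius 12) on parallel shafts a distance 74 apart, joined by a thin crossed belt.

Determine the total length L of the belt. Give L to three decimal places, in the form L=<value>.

crossed belt: β = asin((r1+r2)/C) = asin(32/74) = 25.6220°
wrap1 = wrap2 = π + 2β = 231.2441°
tangent length = C·cosβ = 66.7233
L = (r1+r2)·wrap + 2·C·cosβ = 32·4.0360 + 2·66.7233 = 262.5977

L=262.598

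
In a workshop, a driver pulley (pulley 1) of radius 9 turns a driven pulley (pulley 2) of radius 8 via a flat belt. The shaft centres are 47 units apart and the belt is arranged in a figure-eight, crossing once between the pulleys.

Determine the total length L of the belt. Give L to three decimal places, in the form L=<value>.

L=153.626

crossed belt: β = asin((r1+r2)/C) = asin(17/47) = 21.2048°
wrap1 = wrap2 = π + 2β = 222.4095°
tangent length = C·cosβ = 43.8178
L = (r1+r2)·wrap + 2·C·cosβ = 17·3.8818 + 2·43.8178 = 153.6258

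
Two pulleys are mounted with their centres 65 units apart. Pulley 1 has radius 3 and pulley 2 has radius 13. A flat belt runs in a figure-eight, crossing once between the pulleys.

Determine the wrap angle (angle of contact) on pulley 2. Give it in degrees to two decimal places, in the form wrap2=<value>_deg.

wrap2=208.50_deg

crossed belt: β = asin((r1+r2)/C) = asin(16/65) = 14.2500°
wrap1 = wrap2 = π + 2β = 208.5001°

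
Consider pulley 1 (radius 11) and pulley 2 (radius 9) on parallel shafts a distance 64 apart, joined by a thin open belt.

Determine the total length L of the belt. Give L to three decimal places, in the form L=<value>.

L=190.894

open belt: β = asin((r2−r1)/C) = asin(-2/64) = -1.7908°
wrap1 = π − 2β = 183.5816°
wrap2 = π + 2β = 176.4184°
tangent length = C·cosβ = 63.9687
L = r1·wrap1 + r2·wrap2 + 2·C·cosβ = 11·3.2041 + 9·3.0791 + 2·63.9687 = 190.8944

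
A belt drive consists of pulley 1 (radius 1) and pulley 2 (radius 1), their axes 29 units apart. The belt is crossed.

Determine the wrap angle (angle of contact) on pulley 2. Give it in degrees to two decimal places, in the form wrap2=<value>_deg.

crossed belt: β = asin((r1+r2)/C) = asin(2/29) = 3.9546°
wrap1 = wrap2 = π + 2β = 187.9091°

wrap2=187.91_deg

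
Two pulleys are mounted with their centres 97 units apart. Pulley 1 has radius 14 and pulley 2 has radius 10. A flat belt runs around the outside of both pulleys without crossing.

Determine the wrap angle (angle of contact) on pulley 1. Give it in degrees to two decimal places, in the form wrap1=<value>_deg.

wrap1=184.73_deg

open belt: β = asin((r2−r1)/C) = asin(-4/97) = -2.3634°
wrap1 = π − 2β = 184.7268°
wrap2 = π + 2β = 175.2732°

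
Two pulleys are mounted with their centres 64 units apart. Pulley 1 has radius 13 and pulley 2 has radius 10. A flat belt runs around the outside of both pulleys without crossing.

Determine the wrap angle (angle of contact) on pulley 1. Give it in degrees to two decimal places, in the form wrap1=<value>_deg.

open belt: β = asin((r2−r1)/C) = asin(-3/64) = -2.6867°
wrap1 = π − 2β = 185.3734°
wrap2 = π + 2β = 174.6266°

wrap1=185.37_deg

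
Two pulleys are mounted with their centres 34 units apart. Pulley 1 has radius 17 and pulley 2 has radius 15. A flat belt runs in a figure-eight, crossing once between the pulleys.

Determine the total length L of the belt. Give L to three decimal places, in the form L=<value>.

L=201.979

crossed belt: β = asin((r1+r2)/C) = asin(32/34) = 70.2501°
wrap1 = wrap2 = π + 2β = 320.5002°
tangent length = C·cosβ = 11.4891
L = (r1+r2)·wrap + 2·C·cosβ = 32·5.5938 + 2·11.4891 = 201.9793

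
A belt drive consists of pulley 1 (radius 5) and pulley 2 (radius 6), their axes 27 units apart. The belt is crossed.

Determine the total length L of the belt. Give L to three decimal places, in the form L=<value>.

L=93.104

crossed belt: β = asin((r1+r2)/C) = asin(11/27) = 24.0421°
wrap1 = wrap2 = π + 2β = 228.0842°
tangent length = C·cosβ = 24.6577
L = (r1+r2)·wrap + 2·C·cosβ = 11·3.9808 + 2·24.6577 = 93.1043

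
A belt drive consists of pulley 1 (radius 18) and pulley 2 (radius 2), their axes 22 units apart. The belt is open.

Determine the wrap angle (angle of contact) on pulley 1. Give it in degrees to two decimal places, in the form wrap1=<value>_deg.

open belt: β = asin((r2−r1)/C) = asin(-16/22) = -46.6582°
wrap1 = π − 2β = 273.3165°
wrap2 = π + 2β = 86.6835°

wrap1=273.32_deg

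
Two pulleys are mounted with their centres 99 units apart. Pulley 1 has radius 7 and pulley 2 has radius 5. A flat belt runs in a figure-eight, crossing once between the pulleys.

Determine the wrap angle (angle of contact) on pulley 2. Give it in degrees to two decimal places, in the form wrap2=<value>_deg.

wrap2=193.92_deg

crossed belt: β = asin((r1+r2)/C) = asin(12/99) = 6.9621°
wrap1 = wrap2 = π + 2β = 193.9241°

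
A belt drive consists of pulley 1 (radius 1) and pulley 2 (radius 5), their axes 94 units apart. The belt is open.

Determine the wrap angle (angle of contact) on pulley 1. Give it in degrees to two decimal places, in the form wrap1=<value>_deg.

wrap1=175.12_deg

open belt: β = asin((r2−r1)/C) = asin(4/94) = 2.4389°
wrap1 = π − 2β = 175.1223°
wrap2 = π + 2β = 184.8777°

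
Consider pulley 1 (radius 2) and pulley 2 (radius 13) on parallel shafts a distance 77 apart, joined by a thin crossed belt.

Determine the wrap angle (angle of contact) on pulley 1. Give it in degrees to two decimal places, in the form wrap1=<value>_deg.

wrap1=202.47_deg

crossed belt: β = asin((r1+r2)/C) = asin(15/77) = 11.2333°
wrap1 = wrap2 = π + 2β = 202.4667°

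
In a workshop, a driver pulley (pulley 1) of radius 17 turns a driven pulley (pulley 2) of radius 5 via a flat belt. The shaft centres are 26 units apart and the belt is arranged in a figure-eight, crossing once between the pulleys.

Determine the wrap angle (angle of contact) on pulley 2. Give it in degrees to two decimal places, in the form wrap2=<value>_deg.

crossed belt: β = asin((r1+r2)/C) = asin(22/26) = 57.7958°
wrap1 = wrap2 = π + 2β = 295.5915°

wrap2=295.59_deg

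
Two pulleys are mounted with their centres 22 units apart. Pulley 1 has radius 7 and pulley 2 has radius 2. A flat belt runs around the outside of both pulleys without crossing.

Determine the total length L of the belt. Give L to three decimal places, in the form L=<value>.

open belt: β = asin((r2−r1)/C) = asin(-5/22) = -13.1366°
wrap1 = π − 2β = 206.2731°
wrap2 = π + 2β = 153.7269°
tangent length = C·cosβ = 21.4243
L = r1·wrap1 + r2·wrap2 + 2·C·cosβ = 7·3.6001 + 2·2.6830 + 2·21.4243 = 73.4157

L=73.416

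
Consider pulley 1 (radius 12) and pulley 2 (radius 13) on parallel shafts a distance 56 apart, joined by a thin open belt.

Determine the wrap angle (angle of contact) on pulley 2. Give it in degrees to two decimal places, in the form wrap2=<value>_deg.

open belt: β = asin((r2−r1)/C) = asin(1/56) = 1.0232°
wrap1 = π − 2β = 177.9536°
wrap2 = π + 2β = 182.0464°

wrap2=182.05_deg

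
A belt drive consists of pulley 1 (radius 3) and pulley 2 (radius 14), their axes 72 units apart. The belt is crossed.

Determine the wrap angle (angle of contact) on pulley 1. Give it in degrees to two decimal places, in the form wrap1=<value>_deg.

wrap1=207.31_deg

crossed belt: β = asin((r1+r2)/C) = asin(17/72) = 13.6571°
wrap1 = wrap2 = π + 2β = 207.3143°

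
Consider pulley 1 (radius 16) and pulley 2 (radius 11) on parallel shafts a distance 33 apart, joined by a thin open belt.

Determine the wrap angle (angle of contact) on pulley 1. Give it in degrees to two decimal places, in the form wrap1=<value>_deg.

open belt: β = asin((r2−r1)/C) = asin(-5/33) = -8.7147°
wrap1 = π − 2β = 197.4295°
wrap2 = π + 2β = 162.5705°

wrap1=197.43_deg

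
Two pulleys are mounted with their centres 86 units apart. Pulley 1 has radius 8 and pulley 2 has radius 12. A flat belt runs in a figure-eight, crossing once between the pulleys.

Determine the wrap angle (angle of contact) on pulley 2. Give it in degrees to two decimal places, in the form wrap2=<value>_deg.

wrap2=206.90_deg

crossed belt: β = asin((r1+r2)/C) = asin(20/86) = 13.4477°
wrap1 = wrap2 = π + 2β = 206.8955°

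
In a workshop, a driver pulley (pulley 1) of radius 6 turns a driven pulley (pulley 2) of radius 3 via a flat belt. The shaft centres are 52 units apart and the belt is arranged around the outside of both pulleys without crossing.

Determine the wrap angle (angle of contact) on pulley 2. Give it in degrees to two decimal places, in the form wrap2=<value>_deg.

wrap2=173.39_deg

open belt: β = asin((r2−r1)/C) = asin(-3/52) = -3.3074°
wrap1 = π − 2β = 186.6147°
wrap2 = π + 2β = 173.3853°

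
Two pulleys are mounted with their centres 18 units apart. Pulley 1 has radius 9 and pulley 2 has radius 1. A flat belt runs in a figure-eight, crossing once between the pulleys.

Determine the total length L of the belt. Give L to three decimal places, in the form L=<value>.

crossed belt: β = asin((r1+r2)/C) = asin(10/18) = 33.7490°
wrap1 = wrap2 = π + 2β = 247.4980°
tangent length = C·cosβ = 14.9666
L = (r1+r2)·wrap + 2·C·cosβ = 10·4.3197 + 2·14.9666 = 73.1298

L=73.130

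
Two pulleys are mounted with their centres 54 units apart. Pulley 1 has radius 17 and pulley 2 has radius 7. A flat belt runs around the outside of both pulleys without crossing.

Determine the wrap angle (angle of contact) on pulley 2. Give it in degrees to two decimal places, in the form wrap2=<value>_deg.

open belt: β = asin((r2−r1)/C) = asin(-10/54) = -10.6719°
wrap1 = π − 2β = 201.3439°
wrap2 = π + 2β = 158.6561°

wrap2=158.66_deg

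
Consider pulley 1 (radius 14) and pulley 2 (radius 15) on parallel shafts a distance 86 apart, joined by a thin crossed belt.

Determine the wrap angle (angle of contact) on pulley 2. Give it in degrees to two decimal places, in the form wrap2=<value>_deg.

wrap2=219.41_deg

crossed belt: β = asin((r1+r2)/C) = asin(29/86) = 19.7069°
wrap1 = wrap2 = π + 2β = 219.4139°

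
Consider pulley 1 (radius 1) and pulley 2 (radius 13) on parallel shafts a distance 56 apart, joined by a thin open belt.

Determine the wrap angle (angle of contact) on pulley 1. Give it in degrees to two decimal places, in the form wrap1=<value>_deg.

wrap1=155.25_deg

open belt: β = asin((r2−r1)/C) = asin(12/56) = 12.3736°
wrap1 = π − 2β = 155.2527°
wrap2 = π + 2β = 204.7473°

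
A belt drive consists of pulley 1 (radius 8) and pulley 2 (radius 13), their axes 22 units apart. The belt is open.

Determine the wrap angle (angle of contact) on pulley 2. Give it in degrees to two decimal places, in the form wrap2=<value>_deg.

wrap2=206.27_deg

open belt: β = asin((r2−r1)/C) = asin(5/22) = 13.1366°
wrap1 = π − 2β = 153.7269°
wrap2 = π + 2β = 206.2731°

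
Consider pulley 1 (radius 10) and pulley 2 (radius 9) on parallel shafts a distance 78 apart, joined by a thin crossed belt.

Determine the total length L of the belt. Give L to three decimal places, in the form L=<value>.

L=220.342

crossed belt: β = asin((r1+r2)/C) = asin(19/78) = 14.0985°
wrap1 = wrap2 = π + 2β = 208.1970°
tangent length = C·cosβ = 75.6505
L = (r1+r2)·wrap + 2·C·cosβ = 19·3.6337 + 2·75.6505 = 220.3418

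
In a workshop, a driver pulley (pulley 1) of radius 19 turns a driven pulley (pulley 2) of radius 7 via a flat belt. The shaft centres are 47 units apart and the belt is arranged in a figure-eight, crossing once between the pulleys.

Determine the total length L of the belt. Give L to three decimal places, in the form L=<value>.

L=190.470

crossed belt: β = asin((r1+r2)/C) = asin(26/47) = 33.5862°
wrap1 = wrap2 = π + 2β = 247.1725°
tangent length = C·cosβ = 39.1535
L = (r1+r2)·wrap + 2·C·cosβ = 26·4.3140 + 2·39.1535 = 190.4704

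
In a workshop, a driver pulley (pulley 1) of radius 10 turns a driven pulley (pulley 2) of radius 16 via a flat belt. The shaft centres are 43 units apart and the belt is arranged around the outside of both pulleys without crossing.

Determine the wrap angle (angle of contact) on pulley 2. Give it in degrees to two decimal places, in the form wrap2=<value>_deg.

open belt: β = asin((r2−r1)/C) = asin(6/43) = 8.0209°
wrap1 = π − 2β = 163.9581°
wrap2 = π + 2β = 196.0419°

wrap2=196.04_deg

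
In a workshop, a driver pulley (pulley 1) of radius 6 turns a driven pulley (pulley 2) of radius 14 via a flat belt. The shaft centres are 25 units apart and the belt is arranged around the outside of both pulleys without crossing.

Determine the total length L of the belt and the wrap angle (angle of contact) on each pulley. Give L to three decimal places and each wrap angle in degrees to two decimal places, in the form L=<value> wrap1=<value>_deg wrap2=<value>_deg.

open belt: β = asin((r2−r1)/C) = asin(8/25) = 18.6629°
wrap1 = π − 2β = 142.6742°
wrap2 = π + 2β = 217.3258°
tangent length = C·cosβ = 23.6854
L = r1·wrap1 + r2·wrap2 + 2·C·cosβ = 6·2.4901 + 14·3.7931 + 2·23.6854 = 115.4144

L=115.414 wrap1=142.67_deg wrap2=217.33_deg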